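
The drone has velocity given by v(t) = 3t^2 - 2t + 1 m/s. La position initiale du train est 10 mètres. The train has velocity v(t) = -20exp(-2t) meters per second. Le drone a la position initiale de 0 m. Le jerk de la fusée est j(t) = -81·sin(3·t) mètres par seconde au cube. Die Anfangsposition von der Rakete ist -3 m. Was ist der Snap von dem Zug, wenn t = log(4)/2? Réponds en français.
En partant de la vitesse v(t) = -20·exp(-2·t), nous prenons 3 dérivées. En prenant d/dt de v(t), nous trouvons a(t) = 40·exp(-2·t). En dérivant l'accélération, nous obtenons le jerk: j(t) = -80·exp(-2·t). En dérivant le jerk, nous obtenons le snap: s(t) = 160·exp(-2·t). En utilisant s(t) = 160·exp(-2·t) et en substituant t = log(4)/2, nous trouvons s = 40.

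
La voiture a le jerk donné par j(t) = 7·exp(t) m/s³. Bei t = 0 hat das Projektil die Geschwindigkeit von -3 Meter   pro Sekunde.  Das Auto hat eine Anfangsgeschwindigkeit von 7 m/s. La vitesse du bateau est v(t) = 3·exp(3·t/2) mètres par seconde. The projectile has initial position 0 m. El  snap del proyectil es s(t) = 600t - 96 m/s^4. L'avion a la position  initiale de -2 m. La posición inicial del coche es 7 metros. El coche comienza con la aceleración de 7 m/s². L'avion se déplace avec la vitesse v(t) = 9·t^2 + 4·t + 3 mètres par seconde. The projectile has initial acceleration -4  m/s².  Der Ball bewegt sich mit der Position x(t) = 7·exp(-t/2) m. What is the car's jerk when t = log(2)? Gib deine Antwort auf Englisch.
We have jerk j(t) = 7·exp(t). Substituting t = log(2): j(log(2)) = 14.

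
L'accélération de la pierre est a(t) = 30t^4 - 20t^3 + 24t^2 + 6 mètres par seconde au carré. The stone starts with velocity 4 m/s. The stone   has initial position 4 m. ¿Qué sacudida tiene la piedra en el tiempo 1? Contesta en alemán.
Wir müssen unsere Gleichung für die Beschleunigung a(t) = 30·t^4 - 20·t^3 + 24·t^2 + 6 1-mal ableiten. Durch Ableiten von der Beschleunigung erhalten wir den Ruck: j(t) = 120·t^3 - 60·t^2 + 48·t. Aus der Gleichung für den Ruck j(t) = 120·t^3 - 60·t^2 + 48·t, setzen wir t = 1 ein und erhalten j = 108.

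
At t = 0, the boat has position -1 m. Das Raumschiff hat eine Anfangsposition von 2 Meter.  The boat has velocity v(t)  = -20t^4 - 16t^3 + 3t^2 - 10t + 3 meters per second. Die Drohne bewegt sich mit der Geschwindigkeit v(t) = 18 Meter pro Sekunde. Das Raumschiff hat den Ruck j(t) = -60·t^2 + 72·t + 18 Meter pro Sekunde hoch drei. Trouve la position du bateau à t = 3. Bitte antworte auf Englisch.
To find the answer, we compute 1 integral of v(t) = -20·t^4 - 16·t^3 + 3·t^2 - 10·t + 3. The integral of velocity is position. Using x(0) = -1, we get x(t) = -4·t^5 - 4·t^4 + t^3 - 5·t^2 + 3·t - 1. We have position x(t) = -4·t^5 - 4·t^4 + t^3 - 5·t^2 + 3·t - 1. Substituting t = 3: x(3) = -1306.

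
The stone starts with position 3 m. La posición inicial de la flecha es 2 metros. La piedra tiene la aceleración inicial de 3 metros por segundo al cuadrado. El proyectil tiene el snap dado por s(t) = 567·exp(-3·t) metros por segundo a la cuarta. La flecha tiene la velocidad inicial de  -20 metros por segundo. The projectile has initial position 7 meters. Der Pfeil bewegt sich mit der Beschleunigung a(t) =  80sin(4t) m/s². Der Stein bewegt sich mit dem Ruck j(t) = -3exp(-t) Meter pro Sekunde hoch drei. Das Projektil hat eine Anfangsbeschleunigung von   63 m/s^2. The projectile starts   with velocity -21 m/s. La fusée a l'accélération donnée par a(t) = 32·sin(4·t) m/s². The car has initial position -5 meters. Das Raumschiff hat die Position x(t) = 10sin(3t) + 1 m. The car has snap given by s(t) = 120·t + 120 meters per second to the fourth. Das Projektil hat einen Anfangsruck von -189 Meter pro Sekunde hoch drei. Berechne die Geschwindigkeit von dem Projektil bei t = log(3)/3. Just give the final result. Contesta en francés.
v(log(3)/3) = -7.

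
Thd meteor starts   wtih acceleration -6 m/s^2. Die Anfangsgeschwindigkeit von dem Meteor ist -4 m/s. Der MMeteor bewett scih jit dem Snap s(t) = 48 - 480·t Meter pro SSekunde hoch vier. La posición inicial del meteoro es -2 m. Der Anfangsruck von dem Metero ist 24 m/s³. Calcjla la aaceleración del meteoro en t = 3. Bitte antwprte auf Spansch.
Necesitamos integrar nuestra ecuación del snap s(t) = 48 - 480·t 2 veces. La integral del snap, con j(0) = 24, da la sacudida: j(t) = -240·t^2 + 48·t + 24. La integral de la sacudida, con a(0) = -6, da la aceleración: a(t) = -80·t^3 + 24·t^2 + 24·t - 6. De la ecuación de la aceleración a(t) = -80·t^3 + 24·t^2 + 24·t - 6, sustituimos t = 3 para obtener a = -1878.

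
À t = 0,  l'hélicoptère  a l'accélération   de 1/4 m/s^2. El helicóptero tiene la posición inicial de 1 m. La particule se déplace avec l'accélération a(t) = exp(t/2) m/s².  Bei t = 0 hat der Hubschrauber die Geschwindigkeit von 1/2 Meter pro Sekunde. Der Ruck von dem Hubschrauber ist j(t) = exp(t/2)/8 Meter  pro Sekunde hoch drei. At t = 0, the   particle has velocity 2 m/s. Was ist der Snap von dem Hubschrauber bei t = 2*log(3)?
Ausgehend von dem Ruck j(t) = exp(t/2)/8, nehmen wir 1 Ableitung. Durch Ableiten von dem Ruck erhalten wir den Snap: s(t) = exp(t/2)/16. Aus der Gleichung für den Snap s(t) = exp(t/2)/16, setzen wir t = 2*log(3) ein und erhalten s = 3/16.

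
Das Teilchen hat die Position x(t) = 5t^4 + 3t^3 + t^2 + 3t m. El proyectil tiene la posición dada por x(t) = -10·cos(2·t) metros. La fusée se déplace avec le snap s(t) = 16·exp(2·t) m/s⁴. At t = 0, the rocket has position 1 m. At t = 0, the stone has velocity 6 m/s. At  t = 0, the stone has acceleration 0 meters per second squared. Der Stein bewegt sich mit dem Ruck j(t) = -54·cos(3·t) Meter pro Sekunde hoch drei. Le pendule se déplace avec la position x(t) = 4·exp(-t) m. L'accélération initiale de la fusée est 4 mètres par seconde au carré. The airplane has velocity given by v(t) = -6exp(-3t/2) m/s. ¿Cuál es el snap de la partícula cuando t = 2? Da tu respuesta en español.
Debemos derivar nuestra ecuación de la posición x(t) = 5·t^4 + 3·t^3 + t^2 + 3·t 4 veces. La derivada de la posición da la velocidad: v(t) = 20·t^3 + 9·t^2 + 2·t + 3. Tomando d/dt de v(t), encontramos a(t) = 60·t^2 + 18·t + 2. Tomando d/dt de a(t), encontramos j(t) = 120·t + 18. Derivando la sacudida, obtenemos el snap: s(t) = 120. De la ecuación del snap s(t) = 120, sustituimos t = 2 para obtener s = 120.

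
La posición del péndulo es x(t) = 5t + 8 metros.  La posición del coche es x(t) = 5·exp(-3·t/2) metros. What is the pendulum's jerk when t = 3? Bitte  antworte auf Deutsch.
Wir müssen unsere Gleichung für die Position x(t) = 5·t + 8 3-mal ableiten. Durch Ableiten von der Position erhalten wir die Geschwindigkeit: v(t) = 5. Die Ableitung von der Geschwindigkeit ergibt die Beschleunigung: a(t) = 0. Die Ableitung von der Beschleunigung ergibt den Ruck: j(t) = 0. Aus der Gleichung für den Ruck j(t) = 0, setzen wir t = 3 ein und erhalten j = 0.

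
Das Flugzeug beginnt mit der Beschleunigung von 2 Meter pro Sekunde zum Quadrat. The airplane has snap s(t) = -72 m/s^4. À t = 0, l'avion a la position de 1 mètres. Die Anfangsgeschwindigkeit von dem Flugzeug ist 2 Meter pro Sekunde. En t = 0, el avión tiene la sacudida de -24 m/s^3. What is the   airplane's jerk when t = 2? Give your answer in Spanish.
Debemos encontrar la integral de nuestra ecuación del snap s(t) = -72 1 vez. Tomando ∫s(t)dt y aplicando j(0) = -24, encontramos j(t) = -72·t - 24. De la ecuación de la sacudida j(t) = -72·t - 24, sustituimos t = 2 para obtener j = -168.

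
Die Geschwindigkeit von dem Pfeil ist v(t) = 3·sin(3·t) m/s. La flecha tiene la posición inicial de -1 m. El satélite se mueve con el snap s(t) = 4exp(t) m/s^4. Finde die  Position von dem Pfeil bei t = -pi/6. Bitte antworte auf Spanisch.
Debemos encontrar la antiderivada de nuestra ecuación de la velocidad v(t) = 3·sin(3·t) 1 vez. La antiderivada de la velocidad, con x(0) = -1, da la posición: x(t) = -cos(3·t). Usando x(t) = -cos(3·t) y sustituyendo t = -pi/6, encontramos x = 0.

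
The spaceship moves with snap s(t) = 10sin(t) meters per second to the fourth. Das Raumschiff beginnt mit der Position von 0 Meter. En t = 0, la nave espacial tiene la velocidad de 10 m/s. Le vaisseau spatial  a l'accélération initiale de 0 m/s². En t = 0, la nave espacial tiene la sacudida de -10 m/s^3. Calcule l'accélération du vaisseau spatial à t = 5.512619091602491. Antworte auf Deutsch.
Ausgehend von dem Snap s(t) = 10·sin(t), nehmen wir 2 Integrale. Durch Integration von dem Snap und Verwendung der Anfangsbedingung j(0) = -10, erhalten wir j(t) = -10·cos(t). Das Integral von dem Ruck ist die Beschleunigung. Mit a(0) = 0 erhalten wir a(t) = -10·sin(t). Mit a(t) = -10·sin(t) und Einsetzen von t = 5.512619091602491, finden wir a = 6.96541619219230.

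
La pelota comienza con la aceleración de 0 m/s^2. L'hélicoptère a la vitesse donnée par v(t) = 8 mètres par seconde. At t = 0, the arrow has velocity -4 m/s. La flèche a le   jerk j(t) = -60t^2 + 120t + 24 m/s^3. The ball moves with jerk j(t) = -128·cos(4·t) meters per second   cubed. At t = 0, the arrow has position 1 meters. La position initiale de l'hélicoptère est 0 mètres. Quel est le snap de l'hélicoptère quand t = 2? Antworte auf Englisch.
To solve this, we need to take 3 derivatives of our velocity equation v(t) = 8. The derivative of velocity gives acceleration: a(t) = 0. Taking d/dt of a(t), we find j(t) = 0. The derivative of jerk gives snap: s(t) = 0. We have snap s(t) = 0. Substituting t = 2: s(2) = 0.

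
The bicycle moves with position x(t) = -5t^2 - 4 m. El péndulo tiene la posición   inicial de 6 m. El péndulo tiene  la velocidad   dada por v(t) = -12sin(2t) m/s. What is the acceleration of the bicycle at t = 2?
We must differentiate our position equation x(t) = -5·t^2 - 4 2 times. Taking d/dt of x(t), we find v(t) = -10·t. Taking d/dt of v(t), we find a(t) = -10. Using a(t) = -10 and substituting t = 2, we find a = -10.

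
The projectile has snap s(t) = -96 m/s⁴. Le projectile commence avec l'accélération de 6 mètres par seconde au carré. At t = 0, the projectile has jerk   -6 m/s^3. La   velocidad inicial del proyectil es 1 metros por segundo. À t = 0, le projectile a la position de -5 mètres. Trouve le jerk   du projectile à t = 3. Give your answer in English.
To solve this, we need to take 1 antiderivative of our snap equation s(t) = -96. Integrating snap and using the initial condition j(0) = -6, we get j(t) = -96·t - 6. We have jerk j(t) = -96·t - 6. Substituting t = 3: j(3) = -294.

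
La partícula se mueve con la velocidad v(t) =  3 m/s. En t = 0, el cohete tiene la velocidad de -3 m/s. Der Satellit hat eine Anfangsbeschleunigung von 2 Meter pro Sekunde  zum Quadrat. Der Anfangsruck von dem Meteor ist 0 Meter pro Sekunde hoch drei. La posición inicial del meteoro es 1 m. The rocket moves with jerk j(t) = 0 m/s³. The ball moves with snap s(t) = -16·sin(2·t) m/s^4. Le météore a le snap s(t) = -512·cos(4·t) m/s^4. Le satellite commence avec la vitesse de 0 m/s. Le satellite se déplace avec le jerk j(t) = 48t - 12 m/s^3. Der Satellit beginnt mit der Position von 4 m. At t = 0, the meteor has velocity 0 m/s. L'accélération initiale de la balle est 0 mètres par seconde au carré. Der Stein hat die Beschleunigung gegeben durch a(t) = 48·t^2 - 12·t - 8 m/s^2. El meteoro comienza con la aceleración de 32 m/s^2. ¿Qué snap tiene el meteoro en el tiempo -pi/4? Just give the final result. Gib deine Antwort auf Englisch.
The answer is 512.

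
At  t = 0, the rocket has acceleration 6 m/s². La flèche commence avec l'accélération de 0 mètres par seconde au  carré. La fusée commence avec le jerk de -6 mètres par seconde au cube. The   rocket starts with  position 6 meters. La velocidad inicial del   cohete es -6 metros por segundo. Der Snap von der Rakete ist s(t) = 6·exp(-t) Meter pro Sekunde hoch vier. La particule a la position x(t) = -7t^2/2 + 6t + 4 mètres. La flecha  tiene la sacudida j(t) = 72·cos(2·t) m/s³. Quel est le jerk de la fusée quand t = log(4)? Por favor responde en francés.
En partant du snap s(t) = 6·exp(-t), nous prenons 1 primitive. En intégrant le snap et en utilisant la condition initiale j(0) = -6, nous obtenons j(t) = -6·exp(-t). De l'équation du jerk j(t) = -6·exp(-t), nous substituons t = log(4) pour obtenir j = -3/2.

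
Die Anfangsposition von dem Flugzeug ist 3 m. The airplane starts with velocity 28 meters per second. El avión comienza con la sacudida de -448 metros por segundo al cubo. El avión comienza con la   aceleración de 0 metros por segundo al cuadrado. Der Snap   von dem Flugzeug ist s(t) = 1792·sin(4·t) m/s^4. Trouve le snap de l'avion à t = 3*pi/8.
De l'équation du snap s(t) = 1792·sin(4·t), nous substituons t = 3*pi/8 pour obtenir s = -1792.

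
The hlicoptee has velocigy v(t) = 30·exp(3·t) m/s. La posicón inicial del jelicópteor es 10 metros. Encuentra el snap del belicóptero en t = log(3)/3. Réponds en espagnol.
Debemos derivar nuestra ecuación de la velocidad v(t) = 30·exp(3·t) 3 veces. La derivada de la velocidad da la aceleración: a(t) = 90·exp(3·t). Tomando d/dt de a(t), encontramos j(t) = 270·exp(3·t). Derivando la sacudida, obtenemos el snap: s(t) = 810·exp(3·t). De la ecuación del snap s(t) = 810·exp(3·t), sustituimos t = log(3)/3 para obtener s = 2430.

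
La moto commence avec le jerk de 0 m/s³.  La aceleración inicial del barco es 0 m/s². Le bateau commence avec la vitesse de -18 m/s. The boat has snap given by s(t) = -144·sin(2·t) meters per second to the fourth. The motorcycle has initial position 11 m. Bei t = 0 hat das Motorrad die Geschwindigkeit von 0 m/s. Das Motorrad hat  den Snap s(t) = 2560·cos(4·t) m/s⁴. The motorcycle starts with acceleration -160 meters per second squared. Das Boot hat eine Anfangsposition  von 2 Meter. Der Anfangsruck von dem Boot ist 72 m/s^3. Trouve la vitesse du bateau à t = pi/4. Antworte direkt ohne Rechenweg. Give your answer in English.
v(pi/4) = 0.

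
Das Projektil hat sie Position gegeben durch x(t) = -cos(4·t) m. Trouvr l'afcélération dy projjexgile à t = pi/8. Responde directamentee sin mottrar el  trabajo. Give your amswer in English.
The acceleration at t = pi/8 is a = 0.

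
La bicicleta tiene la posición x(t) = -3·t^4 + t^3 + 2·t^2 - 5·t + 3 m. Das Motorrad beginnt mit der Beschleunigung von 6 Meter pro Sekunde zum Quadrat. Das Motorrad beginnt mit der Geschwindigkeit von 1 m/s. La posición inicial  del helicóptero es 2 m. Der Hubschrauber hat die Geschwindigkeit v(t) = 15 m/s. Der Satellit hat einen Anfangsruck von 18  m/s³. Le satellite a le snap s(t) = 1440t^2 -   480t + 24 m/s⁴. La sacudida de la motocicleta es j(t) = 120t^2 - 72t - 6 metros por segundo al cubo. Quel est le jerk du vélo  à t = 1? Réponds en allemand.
Um dies zu lösen, müssen wir 3 Ableitungen unserer Gleichung für die Position x(t) = -3·t^4 + t^3 + 2·t^2 - 5·t + 3 nehmen. Durch Ableiten von der Position erhalten wir die Geschwindigkeit: v(t) = -12·t^3 + 3·t^2 + 4·t - 5. Die Ableitung von der Geschwindigkeit ergibt die Beschleunigung: a(t) = -36·t^2 + 6·t + 4. Mit d/dt von a(t) finden wir j(t) = 6 - 72·t. Mit j(t) = 6 - 72·t und Einsetzen von t = 1, finden wir j = -66.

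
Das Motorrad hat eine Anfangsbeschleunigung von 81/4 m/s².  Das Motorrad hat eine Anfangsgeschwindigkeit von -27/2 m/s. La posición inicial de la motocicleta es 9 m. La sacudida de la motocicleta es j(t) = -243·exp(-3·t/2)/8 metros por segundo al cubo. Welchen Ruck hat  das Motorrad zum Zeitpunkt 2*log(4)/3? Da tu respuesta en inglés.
From the given jerk equation j(t) = -243·exp(-3·t/2)/8, we substitute t = 2*log(4)/3 to get j = -243/32.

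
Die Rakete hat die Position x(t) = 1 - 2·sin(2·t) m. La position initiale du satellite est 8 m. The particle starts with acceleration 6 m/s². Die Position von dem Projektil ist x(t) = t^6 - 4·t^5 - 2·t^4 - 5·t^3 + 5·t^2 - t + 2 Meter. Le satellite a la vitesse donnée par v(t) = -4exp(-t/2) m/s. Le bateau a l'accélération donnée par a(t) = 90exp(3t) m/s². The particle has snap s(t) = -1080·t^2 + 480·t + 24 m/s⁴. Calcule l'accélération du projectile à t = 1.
Pour résoudre ceci, nous devons prendre 2 dérivées de notre équation de la position x(t) = t^6 - 4·t^5 - 2·t^4 - 5·t^3 + 5·t^2 - t + 2. La dérivée de la position donne la vitesse: v(t) = 6·t^5 - 20·t^4 - 8·t^3 - 15·t^2 + 10·t - 1. La dérivée de la vitesse donne l'accélération: a(t) = 30·t^4 - 80·t^3 - 24·t^2 - 30·t + 10. Nous avons l'accélération a(t) = 30·t^4 - 80·t^3 - 24·t^2 - 30·t + 10. En substituant t = 1: a(1) = -94.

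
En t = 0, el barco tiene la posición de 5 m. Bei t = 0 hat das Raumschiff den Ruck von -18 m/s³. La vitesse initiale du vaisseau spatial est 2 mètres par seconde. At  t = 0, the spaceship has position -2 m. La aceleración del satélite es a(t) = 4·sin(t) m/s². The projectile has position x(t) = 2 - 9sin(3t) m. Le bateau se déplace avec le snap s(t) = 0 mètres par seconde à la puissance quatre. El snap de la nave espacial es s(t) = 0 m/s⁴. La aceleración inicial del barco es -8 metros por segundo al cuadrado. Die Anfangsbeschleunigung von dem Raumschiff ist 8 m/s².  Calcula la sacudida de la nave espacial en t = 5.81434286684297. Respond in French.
Nous devons trouver l'intégrale de notre équation du snap s(t) = 0 1 fois. L'intégrale du snap est le jerk. En utilisant j(0) = -18, nous obtenons j(t) = -18. En utilisant j(t) = -18 et en substituant t = 5.81434286684297, nous trouvons j = -18.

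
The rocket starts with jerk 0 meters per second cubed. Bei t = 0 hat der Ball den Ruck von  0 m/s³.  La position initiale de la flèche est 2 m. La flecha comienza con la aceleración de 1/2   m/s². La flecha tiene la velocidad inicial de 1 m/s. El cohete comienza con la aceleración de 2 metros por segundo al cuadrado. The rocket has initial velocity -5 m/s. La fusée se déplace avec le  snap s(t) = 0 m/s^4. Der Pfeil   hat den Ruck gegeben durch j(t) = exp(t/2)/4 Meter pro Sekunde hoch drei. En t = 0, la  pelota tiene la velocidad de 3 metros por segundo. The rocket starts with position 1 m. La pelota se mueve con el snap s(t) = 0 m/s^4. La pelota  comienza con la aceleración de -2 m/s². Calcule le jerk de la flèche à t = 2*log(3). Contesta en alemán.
Aus der Gleichung für den Ruck j(t) = exp(t/2)/4, setzen wir t = 2*log(3) ein und erhalten j = 3/4.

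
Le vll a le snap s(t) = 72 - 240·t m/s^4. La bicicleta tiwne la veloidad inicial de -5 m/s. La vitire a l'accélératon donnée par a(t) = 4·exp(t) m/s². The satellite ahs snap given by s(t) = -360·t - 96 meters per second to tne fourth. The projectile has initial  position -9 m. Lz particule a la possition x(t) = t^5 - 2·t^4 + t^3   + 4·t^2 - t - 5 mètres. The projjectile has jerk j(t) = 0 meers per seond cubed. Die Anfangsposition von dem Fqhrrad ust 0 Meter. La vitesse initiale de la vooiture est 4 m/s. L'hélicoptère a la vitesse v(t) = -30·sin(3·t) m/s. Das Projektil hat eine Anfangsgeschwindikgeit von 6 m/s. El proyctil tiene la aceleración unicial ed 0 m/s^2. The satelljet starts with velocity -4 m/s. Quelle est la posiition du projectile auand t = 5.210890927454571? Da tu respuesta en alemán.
Ausgehend von dem Ruck j(t) = 0, nehmen wir 3 Stammfunktionen. Die Stammfunktion von dem Ruck, mit a(0) = 0, ergibt die Beschleunigung: a(t) = 0. Durch Integration von der Beschleunigung und Verwendung der Anfangsbedingung v(0) = 6, erhalten wir v(t) = 6. Die Stammfunktion von der Geschwindigkeit ist die Position. Mit x(0) = -9 erhalten wir x(t) = 6·t - 9. Mit x(t) = 6·t - 9 und Einsetzen von t = 5.210890927454571, finden wir x = 22.2653455647274.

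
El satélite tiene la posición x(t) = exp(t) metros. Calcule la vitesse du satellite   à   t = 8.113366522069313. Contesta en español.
Para resolver esto, necesitamos tomar 1 derivada de nuestra ecuación de la posición x(t) = exp(t). Derivando la posición, obtenemos la velocidad: v(t) = exp(t). Usando v(t) = exp(t) y sustituyendo t = 8.113366522069313, encontramos v = 3338.79927245129.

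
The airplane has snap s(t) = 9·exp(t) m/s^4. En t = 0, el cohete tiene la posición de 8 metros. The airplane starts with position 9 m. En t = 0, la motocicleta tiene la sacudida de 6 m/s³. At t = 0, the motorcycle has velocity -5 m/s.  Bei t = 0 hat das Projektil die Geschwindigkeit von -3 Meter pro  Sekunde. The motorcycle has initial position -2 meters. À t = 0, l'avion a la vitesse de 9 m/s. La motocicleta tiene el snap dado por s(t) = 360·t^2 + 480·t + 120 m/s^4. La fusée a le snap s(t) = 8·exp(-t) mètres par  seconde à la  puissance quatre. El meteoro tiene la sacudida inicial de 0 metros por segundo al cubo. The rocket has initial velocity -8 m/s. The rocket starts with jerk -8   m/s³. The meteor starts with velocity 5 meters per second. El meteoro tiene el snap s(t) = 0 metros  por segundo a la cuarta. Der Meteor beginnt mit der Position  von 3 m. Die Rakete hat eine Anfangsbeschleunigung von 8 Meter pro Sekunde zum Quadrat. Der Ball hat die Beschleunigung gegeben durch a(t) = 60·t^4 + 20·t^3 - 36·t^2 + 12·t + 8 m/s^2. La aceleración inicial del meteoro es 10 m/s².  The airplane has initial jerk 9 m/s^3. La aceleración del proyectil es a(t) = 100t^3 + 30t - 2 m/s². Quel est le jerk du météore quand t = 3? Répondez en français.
En partant du snap s(t) = 0, nous prenons 1 primitive. En intégrant le snap et en utilisant la condition initiale j(0) = 0, nous obtenons j(t) = 0. Nous avons le jerk j(t) = 0. En substituant t = 3: j(3) = 0.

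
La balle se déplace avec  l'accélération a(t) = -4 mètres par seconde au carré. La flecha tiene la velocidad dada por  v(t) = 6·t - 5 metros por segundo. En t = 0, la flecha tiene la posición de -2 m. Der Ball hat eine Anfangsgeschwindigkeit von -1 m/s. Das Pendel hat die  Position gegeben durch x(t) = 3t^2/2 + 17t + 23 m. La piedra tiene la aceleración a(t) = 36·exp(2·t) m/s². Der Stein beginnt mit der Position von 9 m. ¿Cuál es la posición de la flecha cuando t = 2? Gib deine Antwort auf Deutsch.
Wir müssen das Integral unserer Gleichung für die Geschwindigkeit v(t) = 6·t - 5 1-mal finden. Die Stammfunktion von der Geschwindigkeit, mit x(0) = -2, ergibt die Position: x(t) = 3·t^2 - 5·t - 2. Mit x(t) = 3·t^2 - 5·t - 2 und Einsetzen von t = 2, finden wir x = 0.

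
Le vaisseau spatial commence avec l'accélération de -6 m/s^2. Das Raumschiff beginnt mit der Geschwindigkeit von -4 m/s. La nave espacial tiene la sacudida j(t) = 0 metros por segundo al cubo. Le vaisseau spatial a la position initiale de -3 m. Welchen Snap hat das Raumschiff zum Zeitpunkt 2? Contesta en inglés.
We must differentiate our jerk equation j(t) = 0 1 time. The derivative of jerk gives snap: s(t) = 0. We have snap s(t) = 0. Substituting t = 2: s(2) = 0.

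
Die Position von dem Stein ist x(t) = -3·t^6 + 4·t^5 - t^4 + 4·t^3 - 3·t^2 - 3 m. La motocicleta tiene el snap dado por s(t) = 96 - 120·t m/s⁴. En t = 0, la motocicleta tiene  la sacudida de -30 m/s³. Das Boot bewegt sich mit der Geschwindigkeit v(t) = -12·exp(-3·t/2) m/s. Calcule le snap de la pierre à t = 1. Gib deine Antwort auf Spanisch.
Para resolver esto, necesitamos tomar 4 derivadas de nuestra ecuación de la posición x(t) = -3·t^6 + 4·t^5 - t^4 + 4·t^3 - 3·t^2 - 3. La derivada de la posición da la velocidad: v(t) = -18·t^5 + 20·t^4 - 4·t^3 + 12·t^2 - 6·t. Tomando d/dt de v(t), encontramos a(t) = -90·t^4 + 80·t^3 - 12·t^2 + 24·t - 6. La derivada de la aceleración da la sacudida: j(t) = -360·t^3 + 240·t^2 - 24·t + 24. La derivada de la sacudida da el snap: s(t) = -1080·t^2 + 480·t - 24. De la ecuación del snap s(t) = -1080·t^2 + 480·t - 24, sustituimos t = 1 para obtener s = -624.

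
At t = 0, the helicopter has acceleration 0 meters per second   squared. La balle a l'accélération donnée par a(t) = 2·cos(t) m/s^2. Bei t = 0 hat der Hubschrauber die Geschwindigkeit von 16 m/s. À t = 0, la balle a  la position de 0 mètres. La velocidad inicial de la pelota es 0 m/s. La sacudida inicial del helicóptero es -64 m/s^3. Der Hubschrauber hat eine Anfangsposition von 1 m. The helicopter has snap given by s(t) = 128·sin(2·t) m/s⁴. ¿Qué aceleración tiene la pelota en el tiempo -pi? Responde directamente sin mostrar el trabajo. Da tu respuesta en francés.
a(-pi) = -2.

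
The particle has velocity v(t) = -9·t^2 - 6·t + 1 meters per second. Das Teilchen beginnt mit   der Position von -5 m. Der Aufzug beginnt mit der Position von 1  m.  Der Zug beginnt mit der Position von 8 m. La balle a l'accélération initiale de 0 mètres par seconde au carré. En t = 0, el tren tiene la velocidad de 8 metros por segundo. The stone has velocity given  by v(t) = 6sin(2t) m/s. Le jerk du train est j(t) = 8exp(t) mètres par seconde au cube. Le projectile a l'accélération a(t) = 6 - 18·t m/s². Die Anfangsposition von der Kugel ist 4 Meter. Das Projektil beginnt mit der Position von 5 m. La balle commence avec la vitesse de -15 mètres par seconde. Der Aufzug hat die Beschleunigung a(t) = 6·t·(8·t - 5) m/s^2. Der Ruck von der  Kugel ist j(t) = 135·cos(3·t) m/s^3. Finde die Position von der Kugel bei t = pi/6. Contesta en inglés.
To solve this, we need to take 3 integrals of our jerk equation j(t) = 135·cos(3·t). Integrating jerk and using the initial condition a(0) = 0, we get a(t) = 45·sin(3·t). Taking ∫a(t)dt and applying v(0) = -15, we find v(t) = -15·cos(3·t). The integral of velocity is position. Using x(0) = 4, we get x(t) = 4 - 5·sin(3·t). We have position x(t) = 4 - 5·sin(3·t). Substituting t = pi/6: x(pi/6) = -1.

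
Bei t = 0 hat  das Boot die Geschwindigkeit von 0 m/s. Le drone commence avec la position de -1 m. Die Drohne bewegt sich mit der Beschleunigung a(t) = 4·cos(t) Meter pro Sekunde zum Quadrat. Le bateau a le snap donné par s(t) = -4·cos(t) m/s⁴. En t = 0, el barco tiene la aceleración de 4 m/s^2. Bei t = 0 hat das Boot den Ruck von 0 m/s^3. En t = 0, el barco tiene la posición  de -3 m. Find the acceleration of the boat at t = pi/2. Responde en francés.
Pour résoudre ceci, nous devons prendre 2 primitives de notre équation du snap s(t) = -4·cos(t). En prenant ∫s(t)dt et en appliquant j(0) = 0, nous trouvons j(t) = -4·sin(t). En intégrant le jerk et en utilisant la condition initiale a(0) = 4, nous obtenons a(t) = 4·cos(t). En utilisant a(t) = 4·cos(t) et en substituant t = pi/2, nous trouvons a = 0.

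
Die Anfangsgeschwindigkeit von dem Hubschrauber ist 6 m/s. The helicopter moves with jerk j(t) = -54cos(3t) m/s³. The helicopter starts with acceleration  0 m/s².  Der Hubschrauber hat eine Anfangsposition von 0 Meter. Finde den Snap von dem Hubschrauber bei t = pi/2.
Um dies zu lösen, müssen wir 1 Ableitung unserer Gleichung für den Ruck j(t) = -54·cos(3·t) nehmen. Die Ableitung von dem Ruck ergibt den Snap: s(t) = 162·sin(3·t). Mit s(t) = 162·sin(3·t) und Einsetzen von t = pi/2, finden wir s = -162.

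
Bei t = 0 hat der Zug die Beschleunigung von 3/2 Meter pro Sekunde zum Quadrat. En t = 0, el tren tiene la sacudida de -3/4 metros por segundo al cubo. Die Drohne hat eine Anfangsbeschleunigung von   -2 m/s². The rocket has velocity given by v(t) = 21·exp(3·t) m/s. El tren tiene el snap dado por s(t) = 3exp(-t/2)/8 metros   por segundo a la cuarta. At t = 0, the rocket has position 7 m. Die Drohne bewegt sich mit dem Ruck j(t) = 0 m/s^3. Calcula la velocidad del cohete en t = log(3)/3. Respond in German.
Wir haben die Geschwindigkeit v(t) = 21·exp(3·t). Durch Einsetzen von t = log(3)/3: v(log(3)/3) = 63.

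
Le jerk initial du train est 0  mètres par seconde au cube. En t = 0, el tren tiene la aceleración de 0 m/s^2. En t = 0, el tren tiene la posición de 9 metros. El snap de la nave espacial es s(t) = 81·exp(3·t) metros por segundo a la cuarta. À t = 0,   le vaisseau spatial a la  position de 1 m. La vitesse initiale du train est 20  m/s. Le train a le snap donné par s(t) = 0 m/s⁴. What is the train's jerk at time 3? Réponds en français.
En partant du snap s(t) = 0, nous prenons 1 intégrale. En prenant ∫s(t)dt et en appliquant j(0) = 0, nous trouvons j(t) = 0. Nous avons le jerk j(t) = 0. En substituant t = 3: j(3) = 0.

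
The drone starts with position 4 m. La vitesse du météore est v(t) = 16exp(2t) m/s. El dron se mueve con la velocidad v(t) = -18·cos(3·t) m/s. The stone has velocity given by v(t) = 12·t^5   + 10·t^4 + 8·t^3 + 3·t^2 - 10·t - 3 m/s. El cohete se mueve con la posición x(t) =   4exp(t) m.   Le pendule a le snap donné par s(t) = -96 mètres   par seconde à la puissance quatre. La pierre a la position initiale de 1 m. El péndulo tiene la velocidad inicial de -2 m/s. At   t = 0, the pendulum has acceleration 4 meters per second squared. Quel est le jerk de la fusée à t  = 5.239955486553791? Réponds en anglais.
Starting from position x(t) = 4·exp(t), we take 3 derivatives. Differentiating position, we get velocity: v(t) = 4·exp(t). Taking d/dt of v(t), we find a(t) = 4·exp(t). The derivative of acceleration gives jerk: j(t) = 4·exp(t). From the given jerk equation j(t) = 4·exp(t), we substitute t = 5.239955486553791 to get j = 754.646816944514.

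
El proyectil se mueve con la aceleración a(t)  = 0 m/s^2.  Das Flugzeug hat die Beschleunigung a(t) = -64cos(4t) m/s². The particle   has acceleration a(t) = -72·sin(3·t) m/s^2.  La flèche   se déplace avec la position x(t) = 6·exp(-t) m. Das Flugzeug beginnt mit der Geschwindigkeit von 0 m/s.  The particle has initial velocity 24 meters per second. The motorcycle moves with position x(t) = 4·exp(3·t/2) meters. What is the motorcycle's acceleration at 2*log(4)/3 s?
Starting from position x(t) = 4·exp(3·t/2), we take 2 derivatives. The derivative of position gives velocity: v(t) = 6·exp(3·t/2). Differentiating velocity, we get acceleration: a(t) = 9·exp(3·t/2). Using a(t) = 9·exp(3·t/2) and substituting t = 2*log(4)/3, we find a = 36.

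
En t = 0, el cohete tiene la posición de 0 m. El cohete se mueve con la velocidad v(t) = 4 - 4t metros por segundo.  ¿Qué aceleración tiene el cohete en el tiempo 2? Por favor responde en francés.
Nous devons dériver notre équation de la vitesse v(t) = 4 - 4·t 1 fois. En prenant d/dt de v(t), nous trouvons a(t) = -4. Nous avons l'accélération a(t) = -4. En substituant t = 2: a(2) = -4.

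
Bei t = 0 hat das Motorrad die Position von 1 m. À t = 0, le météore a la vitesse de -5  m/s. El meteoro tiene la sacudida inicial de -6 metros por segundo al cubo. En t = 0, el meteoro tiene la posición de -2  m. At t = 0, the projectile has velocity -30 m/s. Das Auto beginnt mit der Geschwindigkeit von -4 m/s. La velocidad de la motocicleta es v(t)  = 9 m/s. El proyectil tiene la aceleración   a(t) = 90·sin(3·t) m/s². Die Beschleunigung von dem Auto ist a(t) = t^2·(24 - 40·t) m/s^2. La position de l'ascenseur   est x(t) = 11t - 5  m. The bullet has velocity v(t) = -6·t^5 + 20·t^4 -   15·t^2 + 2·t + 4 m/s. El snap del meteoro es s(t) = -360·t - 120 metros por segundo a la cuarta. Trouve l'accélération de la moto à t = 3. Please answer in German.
Wir müssen unsere Gleichung für die Geschwindigkeit v(t) = 9 1-mal ableiten. Die Ableitung von der Geschwindigkeit ergibt die Beschleunigung: a(t) = 0. Aus der Gleichung für die Beschleunigung a(t) = 0, setzen wir t = 3 ein und erhalten a = 0.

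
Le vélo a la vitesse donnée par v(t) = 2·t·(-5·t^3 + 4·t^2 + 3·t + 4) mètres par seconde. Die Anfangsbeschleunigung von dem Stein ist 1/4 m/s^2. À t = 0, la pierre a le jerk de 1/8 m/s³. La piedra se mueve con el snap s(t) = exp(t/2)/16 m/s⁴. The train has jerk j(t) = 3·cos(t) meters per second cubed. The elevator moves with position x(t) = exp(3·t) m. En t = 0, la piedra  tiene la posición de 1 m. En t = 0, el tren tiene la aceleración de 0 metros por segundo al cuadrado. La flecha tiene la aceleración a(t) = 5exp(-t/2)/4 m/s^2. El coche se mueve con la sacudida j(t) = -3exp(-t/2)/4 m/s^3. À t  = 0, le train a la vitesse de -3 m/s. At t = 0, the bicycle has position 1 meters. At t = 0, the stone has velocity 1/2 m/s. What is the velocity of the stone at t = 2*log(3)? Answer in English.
To find the answer, we compute 3 integrals of s(t) = exp(t/2)/16. Finding the integral of s(t) and using j(0) = 1/8: j(t) = exp(t/2)/8. The antiderivative of jerk is acceleration. Using a(0) = 1/4, we get a(t) = exp(t/2)/4. Integrating acceleration and using the initial condition v(0) = 1/2, we get v(t) = exp(t/2)/2. Using v(t) = exp(t/2)/2 and substituting t = 2*log(3), we find v = 3/2.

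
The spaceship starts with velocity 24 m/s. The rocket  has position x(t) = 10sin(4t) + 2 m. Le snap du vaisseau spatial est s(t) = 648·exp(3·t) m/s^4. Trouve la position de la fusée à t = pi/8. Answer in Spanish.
Usando x(t) = 10·sin(4·t) + 2 y sustituyendo t = pi/8, encontramos x = 12.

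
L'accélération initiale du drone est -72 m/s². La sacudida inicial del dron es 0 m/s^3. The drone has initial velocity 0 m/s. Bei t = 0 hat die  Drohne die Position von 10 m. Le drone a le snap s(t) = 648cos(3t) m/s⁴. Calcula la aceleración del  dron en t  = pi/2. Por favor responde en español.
Para resolver esto, necesitamos tomar 2 integrales de nuestra ecuación del snap s(t) = 648·cos(3·t). La antiderivada del snap, con j(0) = 0, da la sacudida: j(t) = 216·sin(3·t). Tomando ∫j(t)dt y aplicando a(0) = -72, encontramos a(t) = -72·cos(3·t). Tenemos la aceleración a(t) = -72·cos(3·t). Sustituyendo t = pi/2: a(pi/2) = 0.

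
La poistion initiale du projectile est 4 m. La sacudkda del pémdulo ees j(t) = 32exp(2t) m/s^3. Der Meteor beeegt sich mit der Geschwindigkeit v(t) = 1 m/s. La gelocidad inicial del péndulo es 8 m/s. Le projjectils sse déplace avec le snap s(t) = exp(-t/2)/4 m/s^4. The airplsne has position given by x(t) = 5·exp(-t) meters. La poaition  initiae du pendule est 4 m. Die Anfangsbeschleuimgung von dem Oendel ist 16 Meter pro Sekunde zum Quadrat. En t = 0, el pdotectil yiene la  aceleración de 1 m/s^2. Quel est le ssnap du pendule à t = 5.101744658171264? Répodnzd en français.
Nous devons dériver notre équation du jerk j(t) = 32·exp(2·t) 1 fois. En prenant d/dt de j(t), nous trouvons s(t) = 64·exp(2·t). Nous avons le snap s(t) = 64·exp(2·t). En substituant t = 5.101744658171264: s(5.101744658171264) = 1727822.32123867.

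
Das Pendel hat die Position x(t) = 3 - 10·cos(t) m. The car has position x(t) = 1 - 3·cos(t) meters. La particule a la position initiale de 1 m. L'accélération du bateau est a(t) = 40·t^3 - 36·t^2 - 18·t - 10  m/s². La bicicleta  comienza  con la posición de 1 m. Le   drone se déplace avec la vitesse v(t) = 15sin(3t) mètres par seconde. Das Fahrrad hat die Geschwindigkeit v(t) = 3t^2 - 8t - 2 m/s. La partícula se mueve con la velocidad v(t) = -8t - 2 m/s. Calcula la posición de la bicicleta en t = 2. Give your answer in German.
Wir müssen unsere Gleichung für die Geschwindigkeit v(t) = 3·t^2 - 8·t - 2 1-mal integrieren. Das Integral von der Geschwindigkeit, mit x(0) = 1, ergibt die Position: x(t) = t^3 - 4·t^2 - 2·t + 1. Aus der Gleichung für die Position x(t) = t^3 - 4·t^2 - 2·t + 1, setzen wir t = 2 ein und erhalten x = -11.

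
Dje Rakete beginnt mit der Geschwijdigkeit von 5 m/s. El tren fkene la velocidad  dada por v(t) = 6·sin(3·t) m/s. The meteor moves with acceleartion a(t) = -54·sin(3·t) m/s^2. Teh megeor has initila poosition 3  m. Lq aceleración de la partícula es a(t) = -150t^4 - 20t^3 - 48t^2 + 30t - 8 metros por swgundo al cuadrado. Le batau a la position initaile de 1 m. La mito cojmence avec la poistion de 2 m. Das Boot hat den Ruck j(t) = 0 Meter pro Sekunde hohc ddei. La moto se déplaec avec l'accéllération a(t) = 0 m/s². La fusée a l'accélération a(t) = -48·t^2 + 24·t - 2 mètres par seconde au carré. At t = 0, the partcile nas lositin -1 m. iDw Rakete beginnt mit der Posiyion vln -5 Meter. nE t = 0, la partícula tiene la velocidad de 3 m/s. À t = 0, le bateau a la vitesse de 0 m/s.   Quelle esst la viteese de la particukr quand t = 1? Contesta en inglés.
To solve this, we need to take 1 integral of our acceleration equation a(t) = -150·t^4 - 20·t^3 - 48·t^2 + 30·t - 8. The integral of acceleration, with v(0) = 3, gives velocity: v(t) = -30·t^5 - 5·t^4 - 16·t^3 + 15·t^2 - 8·t + 3. From the given velocity equation v(t) = -30·t^5 - 5·t^4 - 16·t^3 + 15·t^2 - 8·t + 3, we substitute t = 1 to get v = -41.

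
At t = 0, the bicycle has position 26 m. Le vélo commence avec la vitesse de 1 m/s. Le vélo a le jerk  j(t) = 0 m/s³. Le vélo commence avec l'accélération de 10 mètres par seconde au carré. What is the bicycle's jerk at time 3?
Using j(t) = 0 and substituting t = 3, we find j = 0.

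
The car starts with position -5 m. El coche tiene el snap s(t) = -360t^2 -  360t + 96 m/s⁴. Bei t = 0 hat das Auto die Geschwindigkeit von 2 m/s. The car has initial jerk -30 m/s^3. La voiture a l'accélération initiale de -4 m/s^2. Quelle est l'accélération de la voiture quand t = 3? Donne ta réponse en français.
Pour résoudre ceci, nous devons prendre 2 primitives de notre équation du snap s(t) = -360·t^2 - 360·t + 96. La primitive du snap, avec j(0) = -30, donne le jerk: j(t) = -120·t^3 - 180·t^2 + 96·t - 30. En intégrant le jerk et en utilisant la condition initiale a(0) = -4, nous obtenons a(t) = -30·t^4 - 60·t^3 + 48·t^2 - 30·t - 4. De l'équation de l'accélération a(t) = -30·t^4 - 60·t^3 + 48·t^2 - 30·t - 4, nous substituons t = 3 pour obtenir a = -3712.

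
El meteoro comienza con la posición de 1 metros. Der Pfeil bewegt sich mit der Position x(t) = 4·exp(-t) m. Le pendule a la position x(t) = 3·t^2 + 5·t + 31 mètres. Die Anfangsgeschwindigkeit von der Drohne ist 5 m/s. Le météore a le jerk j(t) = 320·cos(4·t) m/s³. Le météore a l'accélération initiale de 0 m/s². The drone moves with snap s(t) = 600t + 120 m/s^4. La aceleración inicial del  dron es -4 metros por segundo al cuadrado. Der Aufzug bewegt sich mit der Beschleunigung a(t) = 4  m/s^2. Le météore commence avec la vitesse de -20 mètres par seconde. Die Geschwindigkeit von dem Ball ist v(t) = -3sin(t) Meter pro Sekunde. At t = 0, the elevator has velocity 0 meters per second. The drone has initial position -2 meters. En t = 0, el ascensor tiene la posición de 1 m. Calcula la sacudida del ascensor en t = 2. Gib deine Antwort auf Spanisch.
Para resolver esto, necesitamos tomar 1 derivada de nuestra ecuación de la aceleración a(t) = 4. Tomando d/dt de a(t), encontramos j(t) = 0. Usando j(t) = 0 y sustituyendo t = 2, encontramos j = 0.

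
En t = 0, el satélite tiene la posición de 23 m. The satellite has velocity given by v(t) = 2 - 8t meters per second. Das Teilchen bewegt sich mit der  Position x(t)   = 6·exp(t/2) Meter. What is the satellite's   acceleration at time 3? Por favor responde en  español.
Partiendo de la velocidad v(t) = 2 - 8·t, tomamos 1 derivada. Tomando d/dt de v(t), encontramos a(t) = -8. Usando a(t) = -8 y sustituyendo t = 3, encontramos a = -8.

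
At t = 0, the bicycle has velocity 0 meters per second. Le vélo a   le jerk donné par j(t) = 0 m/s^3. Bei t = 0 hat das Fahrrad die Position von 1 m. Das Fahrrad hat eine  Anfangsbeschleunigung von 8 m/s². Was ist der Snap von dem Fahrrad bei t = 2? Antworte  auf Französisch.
En partant du jerk j(t) = 0, nous prenons 1 dérivée. En prenant d/dt de j(t), nous trouvons s(t) = 0. De l'équation du snap s(t) = 0, nous substituons t = 2 pour obtenir s = 0.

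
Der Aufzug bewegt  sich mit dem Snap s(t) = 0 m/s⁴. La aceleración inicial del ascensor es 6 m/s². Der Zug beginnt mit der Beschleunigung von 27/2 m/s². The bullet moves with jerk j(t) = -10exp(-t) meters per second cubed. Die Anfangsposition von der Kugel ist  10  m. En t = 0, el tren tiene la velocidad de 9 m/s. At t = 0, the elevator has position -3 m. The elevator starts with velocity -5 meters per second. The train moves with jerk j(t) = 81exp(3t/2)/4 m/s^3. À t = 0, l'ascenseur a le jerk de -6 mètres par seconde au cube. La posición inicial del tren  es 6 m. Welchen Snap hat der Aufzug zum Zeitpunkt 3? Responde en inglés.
We have snap s(t) = 0. Substituting t = 3: s(3) = 0.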